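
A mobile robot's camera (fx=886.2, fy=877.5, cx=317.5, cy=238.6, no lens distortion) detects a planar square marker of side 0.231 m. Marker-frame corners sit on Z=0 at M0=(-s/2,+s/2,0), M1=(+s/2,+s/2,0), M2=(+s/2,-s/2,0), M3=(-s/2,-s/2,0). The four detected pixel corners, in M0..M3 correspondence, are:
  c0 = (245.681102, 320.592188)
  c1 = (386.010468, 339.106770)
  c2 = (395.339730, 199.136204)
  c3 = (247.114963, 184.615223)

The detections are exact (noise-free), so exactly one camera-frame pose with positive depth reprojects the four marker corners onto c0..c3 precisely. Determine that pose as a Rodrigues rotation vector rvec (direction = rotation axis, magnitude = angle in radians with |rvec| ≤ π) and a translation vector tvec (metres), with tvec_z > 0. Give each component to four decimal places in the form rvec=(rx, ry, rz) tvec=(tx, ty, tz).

rvec=(0.3192, 0.2287, 0.0734) tvec=(-0.0005, 0.0377, 1.3799)

Intrinsics K: fx=886.2, fy=877.5, cx=317.5, cy=238.6
Marker side s = 0.231 m; corners in marker frame (Z=0):
  M0 = (-0.1155, +0.1155, 0)
  M1 = (+0.1155, +0.1155, 0)
  M2 = (+0.1155, -0.1155, 0)
  M3 = (-0.1155, -0.1155, 0)
Detected image corners:
  c0 = (245.681102, 320.592188) px
  c1 = (386.010468, 339.106770) px
  c2 = (395.339730, 199.136204) px
  c3 = (247.114963, 184.615223) px
Planar DLT: solve 8×8 A·h = b for H (H[2,2]=1):
  H  [+575.39022 +50.64882 +317.19009]
  H  [+31.82981 +657.44610 +262.55882]
  H  [-0.15298 +0.23119 +1.00000]
B = K⁻¹H; ‖b₁‖=0.724709, ‖b₂‖=0.724709; λ = 2/(‖b₁‖+‖b₂‖) = 1.379864, sign → tz>0 ⇒ λ=+1.379864
r₁ = λ·B[:,0] = (+0.97154,+0.10745,-0.21109); r₂ = λ·B[:,1] = (-0.03543,+0.94709,+0.31902)
r₃ = r₁×r₂ = (+0.23420,-0.30246,+0.92394); SVD([r₁ r₂ r₃]) → R = UVᵀ:
  R  [+0.97154 -0.03543 +0.23420]
  R  [+0.10745 +0.94709 -0.30246]
  R  [-0.21109 +0.31902 +0.92394]
t = (-0.00048, +0.03768, +1.37986) m
tr R = 2.842572; θ = arccos((tr R − 1)/2) = 0.399422 rad = 22.885°
axis k = ((R−Rᵀ)₃₂, (R−Rᵀ)₁₃, (R−Rᵀ)₂₁) / (2 sinθ) = (+0.799045, +0.572520, +0.183705)
rvec = θ·k = (+0.319156, +0.228677, +0.073376)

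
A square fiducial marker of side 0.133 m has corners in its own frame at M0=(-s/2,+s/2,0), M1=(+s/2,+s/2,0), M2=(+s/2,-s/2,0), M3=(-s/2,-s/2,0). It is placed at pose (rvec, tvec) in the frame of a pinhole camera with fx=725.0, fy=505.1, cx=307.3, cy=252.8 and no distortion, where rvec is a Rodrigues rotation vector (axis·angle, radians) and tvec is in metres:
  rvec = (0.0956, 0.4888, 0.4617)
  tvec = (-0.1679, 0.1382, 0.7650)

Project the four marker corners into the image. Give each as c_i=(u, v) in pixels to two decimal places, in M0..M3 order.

c0=(85.47, 357.79) c1=(169.19, 406.11) c2=(218.12, 328.72) c3=(128.00, 284.46)

Intrinsics K: fx=725.0, fy=505.1, cx=307.3, cy=252.8
Marker side s = 0.133 m; corners in marker frame (Z=0):
  M0 = (-0.0665, +0.0665, 0)
  M1 = (+0.0665, +0.0665, 0)
  M2 = (+0.0665, -0.0665, 0)
  M3 = (-0.0665, -0.0665, 0)
rvec = (0.0956, 0.4888, 0.4617), |rvec| = θ = 0.67914 rad = 38.912°
Rodrigues: sinθ=0.62812, 1−cosθ=0.22189; R = I + sinθ·[k]× + (1−cosθ)·[k]×²:
    [+0.78251 -0.40454 +0.47332]
    [+0.44950 +0.89305 +0.02015]
    [-0.43085 +0.19699 +0.88066]
t = (-0.1679, 0.1382, 0.7650) m
M0: Pc = R·M0+t = (-0.24684, +0.16770, +0.80675); u = 725.0·(-0.24684)/0.80675 + 307.3 = 85.4744, v = 505.1·(+0.16770)/0.80675 + 252.8 = 357.7933
M1: Pc = R·M1+t = (-0.14276, +0.22748, +0.74945); u = 725.0·(-0.14276)/0.74945 + 307.3 = 169.1924, v = 505.1·(+0.22748)/0.74945 + 252.8 = 406.1128
M2: Pc = R·M2+t = (-0.08896, +0.10870, +0.72325); u = 725.0·(-0.08896)/0.72325 + 307.3 = 218.1233, v = 505.1·(+0.10870)/0.72325 + 252.8 = 328.7160
M3: Pc = R·M3+t = (-0.19304, +0.04892, +0.78055); u = 725.0·(-0.19304)/0.78055 + 307.3 = 128.0031, v = 505.1·(+0.04892)/0.78055 + 252.8 = 284.4566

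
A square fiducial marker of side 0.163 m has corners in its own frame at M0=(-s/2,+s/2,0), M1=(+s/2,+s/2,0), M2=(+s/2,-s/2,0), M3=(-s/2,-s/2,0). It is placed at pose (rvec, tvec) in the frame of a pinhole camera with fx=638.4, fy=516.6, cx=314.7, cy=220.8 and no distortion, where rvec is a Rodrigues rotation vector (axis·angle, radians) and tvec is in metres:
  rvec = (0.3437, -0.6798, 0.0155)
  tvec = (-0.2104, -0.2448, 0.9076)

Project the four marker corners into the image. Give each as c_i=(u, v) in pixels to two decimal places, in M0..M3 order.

Intrinsics K: fx=638.4, fy=516.6, cx=314.7, cy=220.8
Marker side s = 0.163 m; corners in marker frame (Z=0):
  M0 = (-0.0815, +0.0815, 0)
  M1 = (+0.0815, +0.0815, 0)
  M2 = (+0.0815, -0.0815, 0)
  M3 = (-0.0815, -0.0815, 0)
rvec = (0.3437, -0.6798, 0.0155), |rvec| = θ = 0.76190 rad = 43.654°
Rodrigues: sinθ=0.69030, 1−cosθ=0.27648; R = I + sinθ·[k]× + (1−cosθ)·[k]×²:
    [+0.77979 -0.12532 -0.61338]
    [-0.09724 +0.94362 -0.31642]
    [+0.61845 +0.30638 +0.72364]
t = (-0.2104, -0.2448, 0.9076) m
M0: Pc = R·M0+t = (-0.28417, -0.15997, +0.88217); u = 638.4·(-0.28417)/0.88217 + 314.7 = 109.0565, v = 516.6·(-0.15997)/0.88217 + 220.8 = 127.1210
M1: Pc = R·M1+t = (-0.15706, -0.17582, +0.98297); u = 638.4·(-0.15706)/0.98297 + 314.7 = 212.6952, v = 516.6·(-0.17582)/0.98297 + 220.8 = 128.3984
M2: Pc = R·M2+t = (-0.13663, -0.32963, +0.93303); u = 638.4·(-0.13663)/0.93303 + 314.7 = 221.2126, v = 516.6·(-0.32963)/0.93303 + 220.8 = 38.2911
M3: Pc = R·M3+t = (-0.26374, -0.31378, +0.83223); u = 638.4·(-0.26374)/0.83223 + 314.7 = 112.3864, v = 516.6·(-0.31378)/0.83223 + 220.8 = 26.0225

c0=(109.06, 127.12) c1=(212.70, 128.40) c2=(221.21, 38.29) c3=(112.39, 26.02)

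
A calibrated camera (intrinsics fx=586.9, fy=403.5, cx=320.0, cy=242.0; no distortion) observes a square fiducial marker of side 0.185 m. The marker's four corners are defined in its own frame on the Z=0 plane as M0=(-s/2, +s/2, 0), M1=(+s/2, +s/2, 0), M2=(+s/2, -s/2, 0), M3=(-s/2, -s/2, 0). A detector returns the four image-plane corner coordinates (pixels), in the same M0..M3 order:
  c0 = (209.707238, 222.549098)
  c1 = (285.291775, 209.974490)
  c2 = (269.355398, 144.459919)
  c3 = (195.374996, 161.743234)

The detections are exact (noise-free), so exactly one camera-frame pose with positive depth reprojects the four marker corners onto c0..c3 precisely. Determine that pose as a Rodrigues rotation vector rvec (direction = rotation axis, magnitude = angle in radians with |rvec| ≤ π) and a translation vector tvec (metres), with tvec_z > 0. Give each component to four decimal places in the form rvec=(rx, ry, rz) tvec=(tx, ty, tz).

Intrinsics K: fx=586.9, fy=403.5, cx=320.0, cy=242.0
Marker side s = 0.185 m; corners in marker frame (Z=0):
  M0 = (-0.0925, +0.0925, 0)
  M1 = (+0.0925, +0.0925, 0)
  M2 = (+0.0925, -0.0925, 0)
  M3 = (-0.0925, -0.0925, 0)
Detected image corners:
  c0 = (209.707238, 222.549098) px
  c1 = (285.291775, 209.974490) px
  c2 = (269.355398, 144.459919) px
  c3 = (195.374996, 161.743234) px
Planar DLT: solve 8×8 A·h = b for H (H[2,2]=1):
  H  [+305.66628 +73.76664 +238.48875]
  H  [-156.59212 +334.86094 +184.86940]
  H  [-0.41074 -0.03282 +1.00000]
B = K⁻¹H; ‖b₁‖=0.862251, ‖b₂‖=0.862251; λ = 2/(‖b₁‖+‖b₂‖) = 1.159755, sign → tz>0 ⇒ λ=+1.159755
r₁ = λ·B[:,0] = (+0.86375,-0.16439,-0.47636); r₂ = λ·B[:,1] = (+0.16652,+0.98530,-0.03807)
r₃ = r₁×r₂ = (+0.47562,-0.04644,+0.87843); SVD([r₁ r₂ r₃]) → R = UVᵀ:
  R  [+0.86375 +0.16652 +0.47562]
  R  [-0.16439 +0.98530 -0.04644]
  R  [-0.47636 -0.03807 +0.87843]
t = (-0.16107, -0.16421, +1.15976) m
tr R = 2.727475; θ = arccos((tr R − 1)/2) = 0.528156 rad = 30.261°
axis k = ((R−Rᵀ)₃₂, (R−Rᵀ)₁₃, (R−Rᵀ)₂₁) / (2 sinθ) = (+0.008310, +0.944529, -0.328322)
rvec = θ·k = (+0.004389, +0.498859, -0.173405)

rvec=(0.0044, 0.4989, -0.1734) tvec=(-0.1611, -0.1642, 1.1598)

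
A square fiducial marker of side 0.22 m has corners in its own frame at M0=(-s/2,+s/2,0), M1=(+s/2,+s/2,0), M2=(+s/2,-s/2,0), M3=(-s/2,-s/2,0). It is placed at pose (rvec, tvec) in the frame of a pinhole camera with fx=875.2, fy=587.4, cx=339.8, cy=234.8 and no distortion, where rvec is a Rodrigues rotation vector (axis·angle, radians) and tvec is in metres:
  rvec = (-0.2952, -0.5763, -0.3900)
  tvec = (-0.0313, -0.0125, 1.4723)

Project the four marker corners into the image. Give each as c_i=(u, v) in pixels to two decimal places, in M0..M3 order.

c0=(296.98, 283.35) c1=(398.12, 256.06) c2=(342.88, 181.88) c3=(239.32, 201.88)

Intrinsics K: fx=875.2, fy=587.4, cx=339.8, cy=234.8
Marker side s = 0.22 m; corners in marker frame (Z=0):
  M0 = (-0.1100, +0.1100, 0)
  M1 = (+0.1100, +0.1100, 0)
  M2 = (+0.1100, -0.1100, 0)
  M3 = (-0.1100, -0.1100, 0)
rvec = (-0.2952, -0.5763, -0.3900), |rvec| = θ = 0.75589 rad = 43.309°
Rodrigues: sinθ=0.68593, 1−cosθ=0.27234; R = I + sinθ·[k]× + (1−cosθ)·[k]×²:
    [+0.76920 +0.43500 -0.46809]
    [-0.27282 +0.88597 +0.37501]
    [+0.57784 -0.16075 +0.80016]
t = (-0.0313, -0.0125, 1.4723) m
M0: Pc = R·M0+t = (-0.06806, +0.11497, +1.39105); u = 875.2·(-0.06806)/1.39105 + 339.8 = 296.9777, v = 587.4·(+0.11497)/1.39105 + 234.8 = 283.3469
M1: Pc = R·M1+t = (+0.10116, +0.05495, +1.51818); u = 875.2·(+0.10116)/1.51818 + 339.8 = 398.1176, v = 587.4·(+0.05495)/1.51818 + 234.8 = 256.0593
M2: Pc = R·M2+t = (+0.00546, -0.13997, +1.55355); u = 875.2·(+0.00546)/1.55355 + 339.8 = 342.8773, v = 587.4·(-0.13997)/1.55355 + 234.8 = 181.8783
M3: Pc = R·M3+t = (-0.16376, -0.07995, +1.42642); u = 875.2·(-0.16376)/1.42642 + 339.8 = 239.3218, v = 587.4·(-0.07995)/1.42642 + 234.8 = 201.8782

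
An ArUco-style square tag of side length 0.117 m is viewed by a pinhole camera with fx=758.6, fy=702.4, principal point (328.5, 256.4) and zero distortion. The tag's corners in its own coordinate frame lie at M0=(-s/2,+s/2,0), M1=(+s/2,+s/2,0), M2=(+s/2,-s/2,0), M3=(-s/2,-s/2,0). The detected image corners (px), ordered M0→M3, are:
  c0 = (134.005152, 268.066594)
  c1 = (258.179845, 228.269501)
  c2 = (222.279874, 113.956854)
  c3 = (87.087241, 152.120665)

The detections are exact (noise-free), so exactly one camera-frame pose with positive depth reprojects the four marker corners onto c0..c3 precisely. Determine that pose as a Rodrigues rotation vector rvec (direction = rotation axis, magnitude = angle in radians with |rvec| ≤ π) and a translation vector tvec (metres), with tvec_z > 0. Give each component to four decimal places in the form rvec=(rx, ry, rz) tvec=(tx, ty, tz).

Intrinsics K: fx=758.6, fy=702.4, cx=328.5, cy=256.4
Marker side s = 0.117 m; corners in marker frame (Z=0):
  M0 = (-0.0585, +0.0585, 0)
  M1 = (+0.0585, +0.0585, 0)
  M2 = (+0.0585, -0.0585, 0)
  M3 = (-0.0585, -0.0585, 0)
Detected image corners:
  c0 = (134.005152, 268.066594) px
  c1 = (258.179845, 228.269501) px
  c2 = (222.279874, 113.956854) px
  c3 = (87.087241, 152.120665) px
Planar DLT: solve 8×8 A·h = b for H (H[2,2]=1):
  H  [+1164.80406 +461.81539 +177.39612]
  H  [-270.27328 +1102.12026 +192.31478]
  H  [+0.33130 +0.62037 +1.00000]
B = K⁻¹H; ‖b₁‖=1.517624, ‖b₂‖=1.517624; λ = 2/(‖b₁‖+‖b₂‖) = 0.658925, sign → tz>0 ⇒ λ=+0.658925
r₁ = λ·B[:,0] = (+0.91723,-0.33323,+0.21830); r₂ = λ·B[:,1] = (+0.22412,+0.88469,+0.40878)
r₃ = r₁×r₂ = (-0.32934,-0.32601,+0.88614); SVD([r₁ r₂ r₃]) → R = UVᵀ:
  R  [+0.91723 +0.22412 -0.32934]
  R  [-0.33323 +0.88469 -0.32601]
  R  [+0.21830 +0.40878 +0.88614]
t = (-0.13125, -0.06012, +0.65892) m
tr R = 2.688054; θ = arccos((tr R − 1)/2) = 0.566048 rad = 32.432°
axis k = ((R−Rᵀ)₃₂, (R−Rᵀ)₁₃, (R−Rᵀ)₂₁) / (2 sinθ) = (+0.685055, -0.510575, -0.519627)
rvec = θ·k = (+0.387774, -0.289010, -0.294134)

rvec=(0.3878, -0.2890, -0.2941) tvec=(-0.1312, -0.0601, 0.6589)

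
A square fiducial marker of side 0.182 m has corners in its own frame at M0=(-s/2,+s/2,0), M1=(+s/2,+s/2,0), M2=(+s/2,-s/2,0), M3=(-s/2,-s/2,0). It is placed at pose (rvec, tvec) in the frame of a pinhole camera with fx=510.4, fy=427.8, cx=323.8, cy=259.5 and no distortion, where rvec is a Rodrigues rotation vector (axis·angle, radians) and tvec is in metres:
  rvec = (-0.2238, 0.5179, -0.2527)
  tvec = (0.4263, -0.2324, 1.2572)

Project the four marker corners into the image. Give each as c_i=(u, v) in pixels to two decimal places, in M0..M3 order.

Intrinsics K: fx=510.4, fy=427.8, cx=323.8, cy=259.5
Marker side s = 0.182 m; corners in marker frame (Z=0):
  M0 = (-0.0910, +0.0910, 0)
  M1 = (+0.0910, +0.0910, 0)
  M2 = (+0.0910, -0.0910, 0)
  M3 = (-0.0910, -0.0910, 0)
rvec = (-0.2238, 0.5179, -0.2527), |rvec| = θ = 0.61819 rad = 35.420°
Rodrigues: sinθ=0.57956, 1−cosθ=0.18507; R = I + sinθ·[k]× + (1−cosθ)·[k]×²:
    [+0.83918 +0.18078 +0.51293]
    [-0.29304 +0.94482 +0.14644]
    [-0.45815 -0.27319 +0.84585]
t = (0.4263, -0.2324, 1.2572) m
M0: Pc = R·M0+t = (+0.36639, -0.11975, +1.27403); u = 510.4·(+0.36639)/1.27403 + 323.8 = 470.5806, v = 427.8·(-0.11975)/1.27403 + 259.5 = 219.2882
M1: Pc = R·M1+t = (+0.51912, -0.17309, +1.19065); u = 510.4·(+0.51912)/1.19065 + 323.8 = 546.3318, v = 427.8·(-0.17309)/1.19065 + 259.5 = 197.3094
M2: Pc = R·M2+t = (+0.48621, -0.34505, +1.24037); u = 510.4·(+0.48621)/1.24037 + 323.8 = 523.8727, v = 427.8·(-0.34505)/1.24037 + 259.5 = 140.4948
M3: Pc = R·M3+t = (+0.33348, -0.29171, +1.32375); u = 510.4·(+0.33348)/1.32375 + 323.8 = 452.3815, v = 427.8·(-0.29171)/1.32375 + 259.5 = 165.2268

c0=(470.58, 219.29) c1=(546.33, 197.31) c2=(523.87, 140.49) c3=(452.38, 165.23)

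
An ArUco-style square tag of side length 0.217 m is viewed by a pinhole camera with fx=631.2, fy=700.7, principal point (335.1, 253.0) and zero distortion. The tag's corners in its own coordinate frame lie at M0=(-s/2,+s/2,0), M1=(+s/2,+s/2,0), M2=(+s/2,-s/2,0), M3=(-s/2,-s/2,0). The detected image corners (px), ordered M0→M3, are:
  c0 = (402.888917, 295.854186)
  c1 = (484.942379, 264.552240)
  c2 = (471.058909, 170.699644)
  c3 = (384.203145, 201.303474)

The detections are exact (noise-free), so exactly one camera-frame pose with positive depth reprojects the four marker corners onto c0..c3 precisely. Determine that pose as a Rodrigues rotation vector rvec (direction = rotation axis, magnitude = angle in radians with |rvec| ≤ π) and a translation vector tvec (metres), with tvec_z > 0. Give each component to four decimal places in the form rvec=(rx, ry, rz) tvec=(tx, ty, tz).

rvec=(0.3380, -0.2224, -0.2800) tvec=(0.2375, -0.0398, 1.4780)

Intrinsics K: fx=631.2, fy=700.7, cx=335.1, cy=253.0
Marker side s = 0.217 m; corners in marker frame (Z=0):
  M0 = (-0.1085, +0.1085, 0)
  M1 = (+0.1085, +0.1085, 0)
  M2 = (+0.1085, -0.1085, 0)
  M3 = (-0.1085, -0.1085, 0)
Detected image corners:
  c0 = (402.888917, 295.854186) px
  c1 = (484.942379, 264.552240) px
  c2 = (471.058909, 170.699644) px
  c3 = (384.203145, 201.303474) px
Planar DLT: solve 8×8 A·h = b for H (H[2,2]=1):
  H  [+438.18395 +179.59595 +436.50370]
  H  [-116.32095 +490.08829 +234.14019]
  H  [+0.11309 +0.24023 +1.00000]
B = K⁻¹H; ‖b₁‖=0.676567, ‖b₂‖=0.676567; λ = 2/(‖b₁‖+‖b₂‖) = 1.478050, sign → tz>0 ⇒ λ=+1.478050
r₁ = λ·B[:,0] = (+0.93734,-0.30572,+0.16715); r₂ = λ·B[:,1] = (+0.23204,+0.90558,+0.35508)
r₃ = r₁×r₂ = (-0.25992,-0.29404,+0.91977); SVD([r₁ r₂ r₃]) → R = UVᵀ:
  R  [+0.93734 +0.23204 -0.25992]
  R  [-0.30572 +0.90558 -0.29404]
  R  [+0.16715 +0.35508 +0.91977]
t = (+0.23745, -0.03978, +1.47805) m
tr R = 2.762688; θ = arccos((tr R − 1)/2) = 0.492097 rad = 28.195°
axis k = ((R−Rᵀ)₃₂, (R−Rᵀ)₁₃, (R−Rᵀ)₂₁) / (2 sinθ) = (+0.686934, -0.451950, -0.569090)
rvec = θ·k = (+0.338038, -0.222403, -0.280047)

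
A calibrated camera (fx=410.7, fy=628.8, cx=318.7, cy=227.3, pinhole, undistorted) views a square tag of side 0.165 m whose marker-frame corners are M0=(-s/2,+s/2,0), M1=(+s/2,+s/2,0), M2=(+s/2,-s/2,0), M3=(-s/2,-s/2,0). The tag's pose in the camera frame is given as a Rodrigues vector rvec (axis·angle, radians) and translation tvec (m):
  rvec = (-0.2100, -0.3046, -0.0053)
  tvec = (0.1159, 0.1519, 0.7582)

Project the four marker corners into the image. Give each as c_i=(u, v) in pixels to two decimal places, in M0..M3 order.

Intrinsics K: fx=410.7, fy=628.8, cx=318.7, cy=227.3
Marker side s = 0.165 m; corners in marker frame (Z=0):
  M0 = (-0.0825, +0.0825, 0)
  M1 = (+0.0825, +0.0825, 0)
  M2 = (+0.0825, -0.0825, 0)
  M3 = (-0.0825, -0.0825, 0)
rvec = (-0.2100, -0.3046, -0.0053), |rvec| = θ = 0.37001 rad = 21.200°
Rodrigues: sinθ=0.36163, 1−cosθ=0.06768; R = I + sinθ·[k]× + (1−cosθ)·[k]×²:
    [+0.95412 +0.03680 -0.29715]
    [+0.02644 +0.97819 +0.20604]
    [+0.29825 -0.20444 +0.93234]
t = (0.1159, 0.1519, 0.7582) m
M0: Pc = R·M0+t = (+0.04022, +0.23042, +0.71673); u = 410.7·(+0.04022)/0.71673 + 318.7 = 341.7474, v = 628.8·(+0.23042)/0.71673 + 227.3 = 429.4513
M1: Pc = R·M1+t = (+0.19765, +0.23478, +0.76594); u = 410.7·(+0.19765)/0.76594 + 318.7 = 424.6814, v = 628.8·(+0.23478)/0.76594 + 227.3 = 420.0448
M2: Pc = R·M2+t = (+0.19158, +0.07338, +0.79967); u = 410.7·(+0.19158)/0.79967 + 318.7 = 417.0923, v = 628.8·(+0.07338)/0.79967 + 227.3 = 285.0011
M3: Pc = R·M3+t = (+0.03415, +0.06902, +0.75046); u = 410.7·(+0.03415)/0.75046 + 318.7 = 337.3885, v = 628.8·(+0.06902)/0.75046 + 227.3 = 285.1294

c0=(341.75, 429.45) c1=(424.68, 420.04) c2=(417.09, 285.00) c3=(337.39, 285.13)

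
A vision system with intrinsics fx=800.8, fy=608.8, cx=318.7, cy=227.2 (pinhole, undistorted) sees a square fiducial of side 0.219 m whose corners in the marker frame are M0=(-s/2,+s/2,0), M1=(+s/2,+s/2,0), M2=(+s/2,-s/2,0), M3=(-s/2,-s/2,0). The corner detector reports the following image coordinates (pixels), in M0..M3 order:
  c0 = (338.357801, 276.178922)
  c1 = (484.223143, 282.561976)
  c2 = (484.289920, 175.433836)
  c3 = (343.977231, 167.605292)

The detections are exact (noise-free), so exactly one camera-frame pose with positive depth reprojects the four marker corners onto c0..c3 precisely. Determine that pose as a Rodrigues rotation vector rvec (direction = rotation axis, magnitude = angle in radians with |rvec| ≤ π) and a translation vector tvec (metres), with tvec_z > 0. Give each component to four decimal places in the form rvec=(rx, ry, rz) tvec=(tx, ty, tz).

Intrinsics K: fx=800.8, fy=608.8, cx=318.7, cy=227.2
Marker side s = 0.219 m; corners in marker frame (Z=0):
  M0 = (-0.1095, +0.1095, 0)
  M1 = (+0.1095, +0.1095, 0)
  M2 = (+0.1095, -0.1095, 0)
  M3 = (-0.1095, -0.1095, 0)
Detected image corners:
  c0 = (338.357801, 276.178922) px
  c1 = (484.223143, 282.561976) px
  c2 = (484.289920, 175.433836) px
  c3 = (343.977231, 167.605292) px
Planar DLT: solve 8×8 A·h = b for H (H[2,2]=1):
  H  [+683.16716 -85.41465 +413.30954]
  H  [+48.91767 +452.82190 +224.43556]
  H  [+0.07278 -0.17575 +1.00000]
B = K⁻¹H; ‖b₁‖=0.829057, ‖b₂‖=0.829057; λ = 2/(‖b₁‖+‖b₂‖) = 1.206190, sign → tz>0 ⇒ λ=+1.206190
r₁ = λ·B[:,0] = (+0.99407,+0.06416,+0.08778); r₂ = λ·B[:,1] = (-0.04429,+0.97627,-0.21199)
r₃ = r₁×r₂ = (-0.09930,+0.20684,+0.97332); SVD([r₁ r₂ r₃]) → R = UVᵀ:
  R  [+0.99407 -0.04429 -0.09930]
  R  [+0.06416 +0.97627 +0.20684]
  R  [+0.08778 -0.21199 +0.97332]
t = (+0.14250, -0.00548, +1.20619) m
tr R = 2.943662; θ = arccos((tr R − 1)/2) = 0.237917 rad = 13.632°
axis k = ((R−Rᵀ)₃₂, (R−Rᵀ)₁₃, (R−Rᵀ)₂₁) / (2 sinθ) = (-0.888554, -0.396911, +0.230072)
rvec = θ·k = (-0.211402, -0.094432, +0.054738)

rvec=(-0.2114, -0.0944, 0.0547) tvec=(0.1425, -0.0055, 1.2062)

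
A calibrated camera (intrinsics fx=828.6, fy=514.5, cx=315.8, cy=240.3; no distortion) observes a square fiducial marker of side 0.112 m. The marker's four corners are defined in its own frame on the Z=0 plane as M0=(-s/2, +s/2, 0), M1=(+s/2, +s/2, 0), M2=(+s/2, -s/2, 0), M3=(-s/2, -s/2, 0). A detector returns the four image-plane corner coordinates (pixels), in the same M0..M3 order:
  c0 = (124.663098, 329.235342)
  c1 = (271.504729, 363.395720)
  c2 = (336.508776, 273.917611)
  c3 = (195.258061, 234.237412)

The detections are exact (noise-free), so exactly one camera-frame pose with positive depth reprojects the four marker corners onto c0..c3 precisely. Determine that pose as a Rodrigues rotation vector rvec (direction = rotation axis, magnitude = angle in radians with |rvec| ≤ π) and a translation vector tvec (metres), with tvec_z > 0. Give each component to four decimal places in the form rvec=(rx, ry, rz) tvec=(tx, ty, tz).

Intrinsics K: fx=828.6, fy=514.5, cx=315.8, cy=240.3
Marker side s = 0.112 m; corners in marker frame (Z=0):
  M0 = (-0.0560, +0.0560, 0)
  M1 = (+0.0560, +0.0560, 0)
  M2 = (+0.0560, -0.0560, 0)
  M3 = (-0.0560, -0.0560, 0)
Detected image corners:
  c0 = (124.663098, 329.235342) px
  c1 = (271.504729, 363.395720) px
  c2 = (336.508776, 273.917611) px
  c3 = (195.258061, 234.237412) px
Planar DLT: solve 8×8 A·h = b for H (H[2,2]=1):
  H  [+1417.39436 -623.11696 +234.41969]
  H  [+499.76651 +798.76023 +300.57540]
  H  [+0.56633 -0.07999 +1.00000]
B = K⁻¹H; ‖b₁‖=1.747754, ‖b₂‖=1.747754; λ = 2/(‖b₁‖+‖b₂‖) = 0.572163, sign → tz>0 ⇒ λ=+0.572163
r₁ = λ·B[:,0] = (+0.85524,+0.40444,+0.32403); r₂ = λ·B[:,1] = (-0.41283,+0.90966,-0.04577)
r₃ = r₁×r₂ = (-0.31327,-0.09463,+0.94494); SVD([r₁ r₂ r₃]) → R = UVᵀ:
  R  [+0.85524 -0.41283 -0.31327]
  R  [+0.40444 +0.90966 -0.09463]
  R  [+0.32403 -0.04577 +0.94494]
t = (-0.05619, +0.06703, +0.57216) m
tr R = 2.709834; θ = arccos((tr R − 1)/2) = 0.545406 rad = 31.249°
axis k = ((R−Rᵀ)₃₂, (R−Rᵀ)₁₃, (R−Rᵀ)₂₁) / (2 sinθ) = (+0.047097, -0.614250, +0.787705)
rvec = θ·k = (+0.025687, -0.335016, +0.429619)

rvec=(0.0257, -0.3350, 0.4296) tvec=(-0.0562, 0.0670, 0.5722)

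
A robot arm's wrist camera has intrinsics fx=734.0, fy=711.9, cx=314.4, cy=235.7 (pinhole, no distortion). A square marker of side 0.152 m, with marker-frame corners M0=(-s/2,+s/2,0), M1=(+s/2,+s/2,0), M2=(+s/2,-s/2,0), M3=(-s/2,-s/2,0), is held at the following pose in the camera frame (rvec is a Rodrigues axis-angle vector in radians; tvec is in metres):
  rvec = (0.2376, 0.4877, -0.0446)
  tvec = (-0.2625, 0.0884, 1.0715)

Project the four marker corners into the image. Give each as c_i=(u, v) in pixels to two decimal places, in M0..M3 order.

Intrinsics K: fx=734.0, fy=711.9, cx=314.4, cy=235.7
Marker side s = 0.152 m; corners in marker frame (Z=0):
  M0 = (-0.0760, +0.0760, 0)
  M1 = (+0.0760, +0.0760, 0)
  M2 = (+0.0760, -0.0760, 0)
  M3 = (-0.0760, -0.0760, 0)
rvec = (0.2376, 0.4877, -0.0446), |rvec| = θ = 0.54433 rad = 31.188°
Rodrigues: sinθ=0.51784, 1−cosθ=0.14453; R = I + sinθ·[k]× + (1−cosθ)·[k]×²:
    [+0.88301 +0.09895 +0.45880]
    [+0.01409 +0.97149 -0.23665]
    [-0.46914 +0.21543 +0.85645]
t = (-0.2625, 0.0884, 1.0715) m
M0: Pc = R·M0+t = (-0.32209, +0.16116, +1.12353); u = 734.0·(-0.32209)/1.12353 + 314.4 = 103.9797, v = 711.9·(+0.16116)/1.12353 + 235.7 = 337.8173
M1: Pc = R·M1+t = (-0.18787, +0.16330, +1.05222); u = 734.0·(-0.18787)/1.05222 + 314.4 = 183.3462, v = 711.9·(+0.16330)/1.05222 + 235.7 = 346.1870
M2: Pc = R·M2+t = (-0.20291, +0.01564, +1.01947); u = 734.0·(-0.20291)/1.01947 + 314.4 = 168.3078, v = 711.9·(+0.01564)/1.01947 + 235.7 = 246.6197
M3: Pc = R·M3+t = (-0.33713, +0.01350, +1.09078); u = 734.0·(-0.33713)/1.09078 + 314.4 = 87.5418, v = 711.9·(+0.01350)/1.09078 + 235.7 = 244.5079

c0=(103.98, 337.82) c1=(183.35, 346.19) c2=(168.31, 246.62) c3=(87.54, 244.51)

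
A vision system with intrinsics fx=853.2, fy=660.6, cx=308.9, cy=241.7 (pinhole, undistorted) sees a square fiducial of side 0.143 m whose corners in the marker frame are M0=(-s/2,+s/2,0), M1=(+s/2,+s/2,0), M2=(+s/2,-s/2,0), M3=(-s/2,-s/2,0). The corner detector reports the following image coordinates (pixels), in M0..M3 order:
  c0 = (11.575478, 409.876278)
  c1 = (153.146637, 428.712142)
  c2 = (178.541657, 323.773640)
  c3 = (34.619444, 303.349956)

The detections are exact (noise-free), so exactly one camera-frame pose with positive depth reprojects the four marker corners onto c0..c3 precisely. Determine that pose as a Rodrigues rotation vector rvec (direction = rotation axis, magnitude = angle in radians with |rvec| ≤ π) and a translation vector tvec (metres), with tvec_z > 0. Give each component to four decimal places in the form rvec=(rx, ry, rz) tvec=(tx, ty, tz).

Intrinsics K: fx=853.2, fy=660.6, cx=308.9, cy=241.7
Marker side s = 0.143 m; corners in marker frame (Z=0):
  M0 = (-0.0715, +0.0715, 0)
  M1 = (+0.0715, +0.0715, 0)
  M2 = (+0.0715, -0.0715, 0)
  M3 = (-0.0715, -0.0715, 0)
Detected image corners:
  c0 = (11.575478, 409.876278) px
  c1 = (153.146637, 428.712142) px
  c2 = (178.541657, 323.773640) px
  c3 = (34.619444, 303.349956) px
Planar DLT: solve 8×8 A·h = b for H (H[2,2]=1):
  H  [+1005.81243 -157.23441 +94.77293]
  H  [+166.92975 +786.59967 +366.97226]
  H  [+0.08108 +0.12893 +1.00000]
B = K⁻¹H; ‖b₁‖=1.173756, ‖b₂‖=1.173756; λ = 2/(‖b₁‖+‖b₂‖) = 0.851966, sign → tz>0 ⇒ λ=+0.851966
r₁ = λ·B[:,0] = (+0.97935,+0.19001,+0.06908); r₂ = λ·B[:,1] = (-0.19678,+0.97428,+0.10985)
r₃ = r₁×r₂ = (-0.04643,-0.12117,+0.99155); SVD([r₁ r₂ r₃]) → R = UVᵀ:
  R  [+0.97935 -0.19678 -0.04643]
  R  [+0.19001 +0.97428 -0.12117]
  R  [+0.06908 +0.10985 +0.99155]
t = (-0.21382, +0.16156, +0.85197) m
tr R = 2.945169; θ = arccos((tr R − 1)/2) = 0.234698 rad = 13.447°
axis k = ((R−Rᵀ)₃₂, (R−Rᵀ)₁₃, (R−Rᵀ)₂₁) / (2 sinθ) = (+0.496704, -0.248345, +0.831631)
rvec = θ·k = (+0.116575, -0.058286, +0.195182)

rvec=(0.1166, -0.0583, 0.1952) tvec=(-0.2138, 0.1616, 0.8520)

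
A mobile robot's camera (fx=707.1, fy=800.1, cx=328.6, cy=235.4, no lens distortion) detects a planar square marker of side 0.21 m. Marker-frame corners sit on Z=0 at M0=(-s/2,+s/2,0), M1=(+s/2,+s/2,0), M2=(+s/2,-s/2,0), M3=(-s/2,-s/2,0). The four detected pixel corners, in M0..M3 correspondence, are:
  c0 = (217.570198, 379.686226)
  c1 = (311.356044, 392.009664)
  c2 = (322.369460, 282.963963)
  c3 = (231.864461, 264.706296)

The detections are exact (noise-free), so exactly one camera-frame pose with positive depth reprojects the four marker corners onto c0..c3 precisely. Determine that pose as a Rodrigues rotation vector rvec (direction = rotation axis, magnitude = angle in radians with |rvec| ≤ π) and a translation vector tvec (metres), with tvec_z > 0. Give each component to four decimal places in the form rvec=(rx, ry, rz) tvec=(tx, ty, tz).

Intrinsics K: fx=707.1, fy=800.1, cx=328.6, cy=235.4
Marker side s = 0.21 m; corners in marker frame (Z=0):
  M0 = (-0.1050, +0.1050, 0)
  M1 = (+0.1050, +0.1050, 0)
  M2 = (+0.1050, -0.1050, 0)
  M3 = (-0.1050, -0.1050, 0)
Detected image corners:
  c0 = (217.570198, 379.686226) px
  c1 = (311.356044, 392.009664) px
  c2 = (322.369460, 282.963963) px
  c3 = (231.864461, 264.706296) px
Planar DLT: solve 8×8 A·h = b for H (H[2,2]=1):
  H  [+511.88810 -95.89317 +272.18588]
  H  [+162.18237 +489.31503 +329.27983]
  H  [+0.27035 -0.13242 +1.00000]
B = K⁻¹H; ‖b₁‖=0.667989, ‖b₂‖=0.667989; λ = 2/(‖b₁‖+‖b₂‖) = 1.497031, sign → tz>0 ⇒ λ=+1.497031
r₁ = λ·B[:,0] = (+0.89566,+0.18438,+0.40473); r₂ = λ·B[:,1] = (-0.11089,+0.97386,-0.19824)
r₃ = r₁×r₂ = (-0.43070,+0.13267,+0.89269); SVD([r₁ r₂ r₃]) → R = UVᵀ:
  R  [+0.89566 -0.11089 -0.43070]
  R  [+0.18438 +0.97386 +0.13267]
  R  [+0.40473 -0.19824 +0.89269]
t = (-0.11944, +0.17565, +1.49703) m
tr R = 2.762208; θ = arccos((tr R − 1)/2) = 0.492605 rad = 28.224°
axis k = ((R−Rᵀ)₃₂, (R−Rᵀ)₁₃, (R−Rᵀ)₂₁) / (2 sinθ) = (-0.349859, -0.883258, +0.312176)
rvec = θ·k = (-0.172342, -0.435097, +0.153780)

rvec=(-0.1723, -0.4351, 0.1538) tvec=(-0.1194, 0.1757, 1.4970)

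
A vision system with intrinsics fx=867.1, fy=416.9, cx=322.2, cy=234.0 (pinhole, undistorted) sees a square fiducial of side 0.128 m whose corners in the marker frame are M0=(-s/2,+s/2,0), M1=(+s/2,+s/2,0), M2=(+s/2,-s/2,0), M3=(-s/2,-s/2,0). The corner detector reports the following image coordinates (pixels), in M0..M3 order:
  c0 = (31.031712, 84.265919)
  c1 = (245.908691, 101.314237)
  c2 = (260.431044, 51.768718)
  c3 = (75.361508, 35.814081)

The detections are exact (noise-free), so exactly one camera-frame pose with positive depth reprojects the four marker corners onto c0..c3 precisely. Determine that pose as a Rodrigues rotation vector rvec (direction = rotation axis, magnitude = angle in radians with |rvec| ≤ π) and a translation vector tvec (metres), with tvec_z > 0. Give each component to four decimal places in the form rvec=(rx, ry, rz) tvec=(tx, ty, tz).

rvec=(-0.6879, -0.1566, 0.0822) tvec=(-0.1081, -0.2258, 0.5624)

Intrinsics K: fx=867.1, fy=416.9, cx=322.2, cy=234.0
Marker side s = 0.128 m; corners in marker frame (Z=0):
  M0 = (-0.0640, +0.0640, 0)
  M1 = (+0.0640, +0.0640, 0)
  M2 = (+0.0640, -0.0640, 0)
  M3 = (-0.0640, -0.0640, 0)
Detected image corners:
  c0 = (31.031712, 84.265919) px
  c1 = (245.908691, 101.314237) px
  c2 = (260.431044, 51.768718) px
  c3 = (75.361508, 35.814081) px
Planar DLT: solve 8×8 A·h = b for H (H[2,2]=1):
  H  [+1585.62835 -402.05057 +155.57893]
  H  [+142.77895 +305.41903 +66.62229]
  H  [+0.20751 -1.13397 +1.00000]
B = K⁻¹H; ‖b₁‖=1.778219, ‖b₂‖=1.778219; λ = 2/(‖b₁‖+‖b₂‖) = 0.562361, sign → tz>0 ⇒ λ=+0.562361
r₁ = λ·B[:,0] = (+0.98500,+0.12710,+0.11670); r₂ = λ·B[:,1] = (-0.02379,+0.76992,-0.63770)
r₃ = r₁×r₂ = (-0.17090,+0.62536,+0.76139); SVD([r₁ r₂ r₃]) → R = UVᵀ:
  R  [+0.98500 -0.02379 -0.17090]
  R  [+0.12710 +0.76992 +0.62536]
  R  [+0.11670 -0.63770 +0.76139]
t = (-0.10806, -0.22578, +0.56236) m
tr R = 2.516310; θ = arccos((tr R − 1)/2) = 0.710318 rad = 40.698°
axis k = ((R−Rᵀ)₃₂, (R−Rᵀ)₁₃, (R−Rᵀ)₂₁) / (2 sinθ) = (-0.968496, -0.220522, +0.115698)
rvec = θ·k = (-0.687940, -0.156640, +0.082182)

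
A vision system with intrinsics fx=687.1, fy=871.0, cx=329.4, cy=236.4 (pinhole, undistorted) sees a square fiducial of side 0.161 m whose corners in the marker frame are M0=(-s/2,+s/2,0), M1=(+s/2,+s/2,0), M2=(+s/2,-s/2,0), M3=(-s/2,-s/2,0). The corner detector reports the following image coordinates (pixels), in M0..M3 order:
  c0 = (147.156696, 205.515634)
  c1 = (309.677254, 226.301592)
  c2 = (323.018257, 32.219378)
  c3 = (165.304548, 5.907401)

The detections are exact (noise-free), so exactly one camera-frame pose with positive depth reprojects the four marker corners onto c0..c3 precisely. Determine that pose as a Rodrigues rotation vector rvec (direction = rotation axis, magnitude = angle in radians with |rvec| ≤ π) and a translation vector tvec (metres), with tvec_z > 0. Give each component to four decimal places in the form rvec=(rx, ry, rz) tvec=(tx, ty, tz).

Intrinsics K: fx=687.1, fy=871.0, cx=329.4, cy=236.4
Marker side s = 0.161 m; corners in marker frame (Z=0):
  M0 = (-0.0805, +0.0805, 0)
  M1 = (+0.0805, +0.0805, 0)
  M2 = (+0.0805, -0.0805, 0)
  M3 = (-0.0805, -0.0805, 0)
Detected image corners:
  c0 = (147.156696, 205.515634) px
  c1 = (309.677254, 226.301592) px
  c2 = (323.018257, 32.219378) px
  c3 = (165.304548, 5.907401) px
Planar DLT: solve 8×8 A·h = b for H (H[2,2]=1):
  H  [+1040.24665 -137.10102 +237.64801]
  H  [+169.33576 +1202.71124 +116.34433]
  H  [+0.19439 -0.16735 +1.00000]
B = K⁻¹H; ‖b₁‖=1.440993, ‖b₂‖=1.440993; λ = 2/(‖b₁‖+‖b₂‖) = 0.693966, sign → tz>0 ⇒ λ=+0.693966
r₁ = λ·B[:,0] = (+0.98597,+0.09830,+0.13490); r₂ = λ·B[:,1] = (-0.08279,+0.98978,-0.11614)
r₃ = r₁×r₂ = (-0.14494,+0.10334,+0.98403); SVD([r₁ r₂ r₃]) → R = UVᵀ:
  R  [+0.98597 -0.08279 -0.14494]
  R  [+0.09830 +0.98978 +0.10334]
  R  [+0.13490 -0.11614 +0.98403]
t = (-0.09267, -0.09565, +0.69397) m
tr R = 2.959778; θ = arccos((tr R − 1)/2) = 0.200893 rad = 11.510°
axis k = ((R−Rᵀ)₃₂, (R−Rᵀ)₁₃, (R−Rᵀ)₂₁) / (2 sinθ) = (-0.549936, -0.701179, +0.453783)
rvec = θ·k = (-0.110478, -0.140862, +0.091162)

rvec=(-0.1105, -0.1409, 0.0912) tvec=(-0.0927, -0.0957, 0.6940)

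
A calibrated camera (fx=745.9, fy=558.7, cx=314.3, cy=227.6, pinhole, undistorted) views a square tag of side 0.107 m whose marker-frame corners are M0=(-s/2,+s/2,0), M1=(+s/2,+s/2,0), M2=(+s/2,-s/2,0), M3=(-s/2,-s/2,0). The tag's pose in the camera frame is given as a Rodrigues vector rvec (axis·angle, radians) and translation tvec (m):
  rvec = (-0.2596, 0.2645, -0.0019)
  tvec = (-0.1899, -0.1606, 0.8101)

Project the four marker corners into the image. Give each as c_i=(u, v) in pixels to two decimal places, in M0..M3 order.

c0=(90.38, 153.85) c1=(180.91, 148.51) c2=(188.55, 79.81) c3=(100.70, 87.24)

Intrinsics K: fx=745.9, fy=558.7, cx=314.3, cy=227.6
Marker side s = 0.107 m; corners in marker frame (Z=0):
  M0 = (-0.0535, +0.0535, 0)
  M1 = (+0.0535, +0.0535, 0)
  M2 = (+0.0535, -0.0535, 0)
  M3 = (-0.0535, -0.0535, 0)
rvec = (-0.2596, 0.2645, -0.0019), |rvec| = θ = 0.37062 rad = 21.235°
Rodrigues: sinθ=0.36219, 1−cosθ=0.06790; R = I + sinθ·[k]× + (1−cosθ)·[k]×²:
    [+0.96542 -0.03208 +0.25873]
    [-0.03580 +0.96669 +0.25345]
    [-0.25824 -0.25395 +0.93211]
t = (-0.1899, -0.1606, 0.8101) m
M0: Pc = R·M0+t = (-0.24327, -0.10697, +0.81033); u = 745.9·(-0.24327)/0.81033 + 314.3 = 90.3760, v = 558.7·(-0.10697)/0.81033 + 227.6 = 153.8491
M1: Pc = R·M1+t = (-0.13997, -0.11080, +0.78270); u = 745.9·(-0.13997)/0.78270 + 314.3 = 180.9137, v = 558.7·(-0.11080)/0.78270 + 227.6 = 148.5113
M2: Pc = R·M2+t = (-0.13653, -0.21423, +0.80987); u = 745.9·(-0.13653)/0.80987 + 314.3 = 188.5508, v = 558.7·(-0.21423)/0.80987 + 227.6 = 79.8085
M3: Pc = R·M3+t = (-0.23983, -0.21040, +0.83750); u = 745.9·(-0.23983)/0.83750 + 314.3 = 100.6986, v = 558.7·(-0.21040)/0.83750 + 227.6 = 87.2399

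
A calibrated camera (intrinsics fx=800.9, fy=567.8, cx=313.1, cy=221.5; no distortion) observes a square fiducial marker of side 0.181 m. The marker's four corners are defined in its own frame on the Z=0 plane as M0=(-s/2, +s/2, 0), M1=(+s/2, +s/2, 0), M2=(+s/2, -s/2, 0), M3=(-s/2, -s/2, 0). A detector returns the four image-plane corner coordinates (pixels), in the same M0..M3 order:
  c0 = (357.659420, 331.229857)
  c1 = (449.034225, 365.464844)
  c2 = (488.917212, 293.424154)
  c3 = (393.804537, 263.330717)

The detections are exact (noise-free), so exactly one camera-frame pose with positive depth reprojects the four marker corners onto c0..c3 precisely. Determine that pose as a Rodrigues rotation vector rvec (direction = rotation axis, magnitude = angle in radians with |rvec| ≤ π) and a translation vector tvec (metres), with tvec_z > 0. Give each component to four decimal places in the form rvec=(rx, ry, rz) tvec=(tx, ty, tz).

Intrinsics K: fx=800.9, fy=567.8, cx=313.1, cy=221.5
Marker side s = 0.181 m; corners in marker frame (Z=0):
  M0 = (-0.0905, +0.0905, 0)
  M1 = (+0.0905, +0.0905, 0)
  M2 = (+0.0905, -0.0905, 0)
  M3 = (-0.0905, -0.0905, 0)
Detected image corners:
  c0 = (357.659420, 331.229857) px
  c1 = (449.034225, 365.464844) px
  c2 = (488.917212, 293.424154) px
  c3 = (393.804537, 263.330717) px
Planar DLT: solve 8×8 A·h = b for H (H[2,2]=1):
  H  [+362.55765 -178.32870 +420.70236]
  H  [+64.60986 +409.46470 +313.07183]
  H  [-0.36115 +0.07424 +1.00000]
B = K⁻¹H; ‖b₁‖=0.740250, ‖b₂‖=0.740250; λ = 2/(‖b₁‖+‖b₂‖) = 1.350894, sign → tz>0 ⇒ λ=+1.350894
r₁ = λ·B[:,0] = (+0.80226,+0.34404,-0.48787); r₂ = λ·B[:,1] = (-0.34000,+0.93506,+0.10029)
r₃ = r₁×r₂ = (+0.49069,+0.08541,+0.86714); SVD([r₁ r₂ r₃]) → R = UVᵀ:
  R  [+0.80226 -0.34000 +0.49069]
  R  [+0.34404 +0.93506 +0.08541]
  R  [-0.48787 +0.10029 +0.86714]
t = (+0.18150, +0.21787, +1.35089) m
tr R = 2.604457; θ = arccos((tr R − 1)/2) = 0.639778 rad = 36.657°
axis k = ((R−Rᵀ)₃₂, (R−Rᵀ)₁₃, (R−Rᵀ)₂₁) / (2 sinθ) = (+0.012460, +0.819546, +0.572878)
rvec = θ·k = (+0.007972, +0.524327, +0.366515)

rvec=(0.0080, 0.5243, 0.3665) tvec=(0.1815, 0.2179, 1.3509)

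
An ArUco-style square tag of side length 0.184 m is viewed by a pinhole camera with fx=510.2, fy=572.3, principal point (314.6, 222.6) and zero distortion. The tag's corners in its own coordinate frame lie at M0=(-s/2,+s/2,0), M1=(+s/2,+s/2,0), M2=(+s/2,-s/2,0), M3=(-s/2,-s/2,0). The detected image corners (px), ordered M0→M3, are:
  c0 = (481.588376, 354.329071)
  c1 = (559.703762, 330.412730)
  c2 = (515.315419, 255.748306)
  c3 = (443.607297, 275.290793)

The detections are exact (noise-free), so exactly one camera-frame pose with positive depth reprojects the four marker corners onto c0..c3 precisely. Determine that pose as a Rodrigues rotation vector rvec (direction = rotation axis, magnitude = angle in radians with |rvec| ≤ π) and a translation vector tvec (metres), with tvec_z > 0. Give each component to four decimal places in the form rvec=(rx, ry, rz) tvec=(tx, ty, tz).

Intrinsics K: fx=510.2, fy=572.3, cx=314.6, cy=222.6
Marker side s = 0.184 m; corners in marker frame (Z=0):
  M0 = (-0.0920, +0.0920, 0)
  M1 = (+0.0920, +0.0920, 0)
  M2 = (+0.0920, -0.0920, 0)
  M3 = (-0.0920, -0.0920, 0)
Detected image corners:
  c0 = (481.588376, 354.329071) px
  c1 = (559.703762, 330.412730) px
  c2 = (515.315419, 255.748306) px
  c3 = (443.607297, 275.290793) px
Planar DLT: solve 8×8 A·h = b for H (H[2,2]=1):
  H  [+483.23115 -50.69214 +499.54322]
  H  [-70.70208 +250.49073 +301.84885]
  H  [+0.15395 -0.54948 +1.00000]
B = K⁻¹H; ‖b₁‖=0.885217, ‖b₂‖=0.885217; λ = 2/(‖b₁‖+‖b₂‖) = 1.129666, sign → tz>0 ⇒ λ=+1.129666
r₁ = λ·B[:,0] = (+0.96272,-0.20720,+0.17391); r₂ = λ·B[:,1] = (+0.27051,+0.73588,-0.62073)
r₃ = r₁×r₂ = (+0.00064,+0.64463,+0.76450); SVD([r₁ r₂ r₃]) → R = UVᵀ:
  R  [+0.96272 +0.27051 +0.00064]
  R  [-0.20720 +0.73588 +0.64463]
  R  [+0.17391 -0.62073 +0.76450]
t = (+0.40949, +0.15643, +1.12967) m
tr R = 2.463093; θ = arccos((tr R − 1)/2) = 0.750209 rad = 42.984°
axis k = ((R−Rᵀ)₃₂, (R−Rᵀ)₁₃, (R−Rᵀ)₂₁) / (2 sinθ) = (-0.927964, -0.127070, -0.350338)
rvec = θ·k = (-0.696167, -0.095329, -0.262827)

rvec=(-0.6962, -0.0953, -0.2628) tvec=(0.4095, 0.1564, 1.1297)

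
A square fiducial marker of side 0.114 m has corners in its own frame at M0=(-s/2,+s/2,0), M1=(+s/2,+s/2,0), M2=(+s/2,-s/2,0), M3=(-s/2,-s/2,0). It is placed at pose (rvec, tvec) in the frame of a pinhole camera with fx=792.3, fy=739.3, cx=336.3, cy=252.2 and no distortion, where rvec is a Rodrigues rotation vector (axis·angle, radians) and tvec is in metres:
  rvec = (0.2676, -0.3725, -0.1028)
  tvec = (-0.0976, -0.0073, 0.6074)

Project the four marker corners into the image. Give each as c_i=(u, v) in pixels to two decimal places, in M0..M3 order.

c0=(142.56, 320.60) c1=(284.63, 297.01) c2=(274.56, 167.02) c3=(123.96, 182.96)

Intrinsics K: fx=792.3, fy=739.3, cx=336.3, cy=252.2
Marker side s = 0.114 m; corners in marker frame (Z=0):
  M0 = (-0.0570, +0.0570, 0)
  M1 = (+0.0570, +0.0570, 0)
  M2 = (+0.0570, -0.0570, 0)
  M3 = (-0.0570, -0.0570, 0)
rvec = (0.2676, -0.3725, -0.1028), |rvec| = θ = 0.47004 rad = 26.931°
Rodrigues: sinθ=0.45292, 1−cosθ=0.10845; R = I + sinθ·[k]× + (1−cosθ)·[k]×²:
    [+0.92670 +0.05013 -0.37244]
    [-0.14799 +0.95966 -0.23906]
    [+0.34543 +0.27665 +0.89674]
t = (-0.0976, -0.0073, 0.6074) m
M0: Pc = R·M0+t = (-0.14756, +0.05584, +0.60348); u = 792.3·(-0.14756)/0.60348 + 336.3 = 142.5642, v = 739.3·(+0.05584)/0.60348 + 252.2 = 320.6025
M1: Pc = R·M1+t = (-0.04192, +0.03897, +0.64286); u = 792.3·(-0.04192)/0.64286 + 336.3 = 284.6342, v = 739.3·(+0.03897)/0.64286 + 252.2 = 297.0111
M2: Pc = R·M2+t = (-0.04764, -0.07044, +0.61132); u = 792.3·(-0.04764)/0.61132 + 336.3 = 274.5626, v = 739.3·(-0.07044)/0.61132 + 252.2 = 167.0183
M3: Pc = R·M3+t = (-0.15328, -0.05357, +0.57194); u = 792.3·(-0.15328)/0.57194 + 336.3 = 123.9650, v = 739.3·(-0.05357)/0.57194 + 252.2 = 182.9604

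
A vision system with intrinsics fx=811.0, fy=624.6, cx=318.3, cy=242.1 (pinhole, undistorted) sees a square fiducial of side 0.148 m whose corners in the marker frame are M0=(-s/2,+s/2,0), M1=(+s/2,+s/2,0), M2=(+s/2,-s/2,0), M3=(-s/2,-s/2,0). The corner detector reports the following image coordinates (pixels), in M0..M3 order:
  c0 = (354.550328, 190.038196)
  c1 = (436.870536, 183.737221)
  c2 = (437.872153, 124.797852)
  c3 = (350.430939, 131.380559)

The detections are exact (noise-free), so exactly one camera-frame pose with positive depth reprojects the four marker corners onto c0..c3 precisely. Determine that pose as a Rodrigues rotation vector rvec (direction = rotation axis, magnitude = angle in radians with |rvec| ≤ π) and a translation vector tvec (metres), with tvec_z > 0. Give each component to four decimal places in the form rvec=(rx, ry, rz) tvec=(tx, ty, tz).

rvec=(0.6085, -0.0473, -0.0920) tvec=(0.1329, -0.1884, 1.4057)

Intrinsics K: fx=811.0, fy=624.6, cx=318.3, cy=242.1
Marker side s = 0.148 m; corners in marker frame (Z=0):
  M0 = (-0.0740, +0.0740, 0)
  M1 = (+0.0740, +0.0740, 0)
  M2 = (+0.0740, -0.0740, 0)
  M3 = (-0.0740, -0.0740, 0)
Detected image corners:
  c0 = (354.550328, 190.038196) px
  c1 = (436.870536, 183.737221) px
  c2 = (437.872153, 124.797852) px
  c3 = (350.430939, 131.380559) px
Planar DLT: solve 8×8 A·h = b for H (H[2,2]=1):
  H  [+577.83913 +171.42093 +394.99300]
  H  [-41.56622 +461.45232 +158.37190]
  H  [+0.01226 +0.40742 +1.00000]
B = K⁻¹H; ‖b₁‖=0.711378, ‖b₂‖=0.711378; λ = 2/(‖b₁‖+‖b₂‖) = 1.405722, sign → tz>0 ⇒ λ=+1.405722
r₁ = λ·B[:,0] = (+0.99482,-0.10023,+0.01724); r₂ = λ·B[:,1] = (+0.07235,+0.81655,+0.57272)
r₃ = r₁×r₂ = (-0.07148,-0.56851,+0.81957); SVD([r₁ r₂ r₃]) → R = UVᵀ:
  R  [+0.99482 +0.07235 -0.07148]
  R  [-0.10023 +0.81655 -0.56851]
  R  [+0.01724 +0.57272 +0.81957]
t = (+0.13293, -0.18844, +1.40572) m
tr R = 2.630934; θ = arccos((tr R − 1)/2) = 0.617261 rad = 35.366°
axis k = ((R−Rᵀ)₃₂, (R−Rᵀ)₁₃, (R−Rᵀ)₂₁) / (2 sinθ) = (+0.985851, -0.076636, -0.149080)
rvec = θ·k = (+0.608527, -0.047304, -0.092021)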